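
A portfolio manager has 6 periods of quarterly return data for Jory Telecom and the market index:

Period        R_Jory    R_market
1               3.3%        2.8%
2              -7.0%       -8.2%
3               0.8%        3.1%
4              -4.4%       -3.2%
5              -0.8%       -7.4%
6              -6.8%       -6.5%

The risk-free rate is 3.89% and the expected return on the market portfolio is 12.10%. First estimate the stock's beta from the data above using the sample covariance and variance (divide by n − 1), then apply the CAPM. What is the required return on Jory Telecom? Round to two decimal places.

9.30%

Mean R_i = (3.3 − 7.0 + 0.8 − 4.4 − 0.8 − 6.8) / 6 = -2.4833%
Mean R_m = (2.8 − 8.2 + 3.1 − 3.2 − 7.4 − 6.5) / 6 = -3.2333%
Σ(R_i − R̄_i)(R_m − R̄_m) = 85.1433  ⇒  Cov = 85.1433 / 5 = 17.0287
Σ(R_m − R̄_m)² = 129.2133  ⇒  Var(R_m) = 129.2133 / 5 = 25.8427
β = Cov / Var(R_m) = 17.0287 / 25.8427 = 0.6589
MRP = 12.10% − 3.89% = 8.21%
E(R) = R_f + β × MRP = 3.89% + 0.6589 × 8.21% = 9.30%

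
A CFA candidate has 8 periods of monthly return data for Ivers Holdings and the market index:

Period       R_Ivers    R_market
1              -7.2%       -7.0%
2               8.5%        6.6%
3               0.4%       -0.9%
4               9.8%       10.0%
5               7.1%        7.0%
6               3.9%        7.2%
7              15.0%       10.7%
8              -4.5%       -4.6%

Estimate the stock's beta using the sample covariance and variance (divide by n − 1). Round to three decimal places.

Mean R_i = (-7.2 + 8.5 + 0.4 + 9.8 + 7.1 + 3.9 + 15.0 − 4.5) / 8 = 4.1250%
Mean R_m = (-7.0 + 6.6 − 0.9 + 10.0 + 7.0 + 7.2 + 10.7 − 4.6) / 8 = 3.6250%
Σ(R_i − R̄_i)(R_m − R̄_m) = 343.4950  ⇒  Cov = 343.4950 / 7 = 49.0707
Σ(R_m − R̄_m)² = 324.7350  ⇒  Var(R_m) = 324.7350 / 7 = 46.3907
β = Cov / Var(R_m) = 49.0707 / 46.3907 = 1.0578

1.058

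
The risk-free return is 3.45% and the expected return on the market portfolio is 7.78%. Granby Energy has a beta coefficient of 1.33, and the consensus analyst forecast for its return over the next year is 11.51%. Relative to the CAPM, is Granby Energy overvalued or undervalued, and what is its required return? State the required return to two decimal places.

MRP = 7.78% − 3.45% = 4.33%
Required return = R_f + β·MRP = 3.45% + 1.33 × 4.33% = 9.21%
Forecast 11.51% > required 9.21% → the stock plots above the SML → undervalued.

Undervalued; required return 9.21%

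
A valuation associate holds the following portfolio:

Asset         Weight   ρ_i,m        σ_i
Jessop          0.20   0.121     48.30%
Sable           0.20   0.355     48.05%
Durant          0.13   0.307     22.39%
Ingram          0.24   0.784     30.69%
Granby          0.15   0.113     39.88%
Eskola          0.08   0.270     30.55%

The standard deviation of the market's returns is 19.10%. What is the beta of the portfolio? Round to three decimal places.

0.659

β_Jessop = 0.121 × 48.30% / 19.10% = 0.3060
β_Sable = 0.355 × 48.05% / 19.10% = 0.8931
β_Durant = 0.307 × 22.39% / 19.10% = 0.3599
β_Ingram = 0.784 × 30.69% / 19.10% = 1.2597
β_Granby = 0.113 × 39.88% / 19.10% = 0.2359
β_Eskola = 0.270 × 30.55% / 19.10% = 0.4319
β_P = Σ w_i β_i = 0.20×0.3060 + 0.20×0.8931 + 0.13×0.3599 + 0.24×1.2597 + 0.15×0.2359 + 0.08×0.4319 = 0.6589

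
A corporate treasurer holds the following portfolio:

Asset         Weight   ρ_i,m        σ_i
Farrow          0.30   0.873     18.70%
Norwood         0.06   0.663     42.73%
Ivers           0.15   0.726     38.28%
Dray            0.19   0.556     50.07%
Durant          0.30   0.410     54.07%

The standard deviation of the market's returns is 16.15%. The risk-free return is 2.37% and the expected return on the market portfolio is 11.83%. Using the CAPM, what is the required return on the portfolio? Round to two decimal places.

β_Farrow = 0.873 × 18.70% / 16.15% = 1.0108
β_Norwood = 0.663 × 42.73% / 16.15% = 1.7542
β_Ivers = 0.726 × 38.28% / 16.15% = 1.7208
β_Dray = 0.556 × 50.07% / 16.15% = 1.7238
β_Durant = 0.410 × 54.07% / 16.15% = 1.3727
β_P = Σ w_i β_i = 0.30×1.0108 + 0.06×1.7542 + 0.15×1.7208 + 0.19×1.7238 + 0.30×1.3727 = 1.4059
MRP = 11.83% − 2.37% = 9.46%
E(R_P) = R_f + β_P × MRP = 2.37% + 1.4059 × 9.46% = 15.67%

15.67%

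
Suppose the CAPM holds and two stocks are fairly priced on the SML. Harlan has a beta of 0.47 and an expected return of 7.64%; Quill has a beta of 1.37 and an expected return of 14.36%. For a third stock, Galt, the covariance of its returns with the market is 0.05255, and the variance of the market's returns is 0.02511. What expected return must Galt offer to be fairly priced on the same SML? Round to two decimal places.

MRP = (14.36% − 7.64%) / (1.37 − 0.47) = 7.4667%
R_f = 7.64% − 0.47 × 7.4667% = 4.1307%
β_Galt = Cov / Var(R_m) = 0.05255 / 0.02511 = 2.0928
E(R_Galt) = R_f + β × MRP = 4.1307% + 2.0928 × 7.4667% = 19.76%

19.76%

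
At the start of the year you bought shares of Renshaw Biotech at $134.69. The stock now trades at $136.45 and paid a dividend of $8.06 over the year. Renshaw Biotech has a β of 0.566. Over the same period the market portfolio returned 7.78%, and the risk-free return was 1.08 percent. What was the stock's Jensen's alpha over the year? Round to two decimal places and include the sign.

+2.42%

Realised HPR = (P1 + D1 − P0) / P0 = (136.45 + 8.06 − 134.69) / 134.69 = 9.82 / 134.69 = 7.2908%
MRP = 7.78% − 1.08% = 6.70%
CAPM required = R_f + β·MRP = 1.08% + 0.566 × 6.70% = 4.87220%
α = realised − required = 7.2908% − 4.87220% = +2.42%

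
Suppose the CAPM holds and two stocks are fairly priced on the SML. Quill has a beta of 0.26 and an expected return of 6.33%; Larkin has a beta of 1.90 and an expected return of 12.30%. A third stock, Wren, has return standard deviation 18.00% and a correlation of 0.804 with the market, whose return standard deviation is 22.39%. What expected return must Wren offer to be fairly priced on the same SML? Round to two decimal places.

MRP = (12.30% − 6.33%) / (1.90 − 0.26) = 3.6402%
R_f = 6.33% − 0.26 × 3.6402% = 5.3835%
β_Wren = ρ·σ_i/σ_m = 0.804 × 18.00 / 22.39 = 0.6464
E(R_Wren) = R_f + β × MRP = 5.3835% + 0.6464 × 3.6402% = 7.74%

7.74%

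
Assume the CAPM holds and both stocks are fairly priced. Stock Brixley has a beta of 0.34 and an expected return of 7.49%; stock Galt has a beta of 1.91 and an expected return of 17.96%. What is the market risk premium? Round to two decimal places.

Both satisfy E(R) = R_f + β·MRP, so the slope of the SML is
MRP = (17.96% − 7.49%) / (1.91 − 0.34) = 10.47% / 1.57 = 6.6688%

6.67%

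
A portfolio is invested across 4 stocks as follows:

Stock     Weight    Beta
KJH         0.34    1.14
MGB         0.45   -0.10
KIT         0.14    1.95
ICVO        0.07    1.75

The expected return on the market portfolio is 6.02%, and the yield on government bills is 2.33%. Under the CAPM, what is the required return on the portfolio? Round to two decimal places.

5.05%

β_P = Σ w_i β_i = 0.34×1.14 + 0.45×-0.10 + 0.14×1.95 + 0.07×1.75 = 0.7381
MRP = 6.02% − 2.33% = 3.69%
E(R_P) = R_f + β_P × MRP = 2.33% + 0.7381 × 3.69% = 5.05%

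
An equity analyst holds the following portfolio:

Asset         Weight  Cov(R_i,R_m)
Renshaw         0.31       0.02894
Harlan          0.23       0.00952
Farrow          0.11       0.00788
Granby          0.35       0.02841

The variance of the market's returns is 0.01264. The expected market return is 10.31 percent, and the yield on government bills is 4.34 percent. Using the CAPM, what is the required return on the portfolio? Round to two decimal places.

14.72%

β_Renshaw = 0.02894 / 0.01264 = 2.2896
β_Harlan = 0.00952 / 0.01264 = 0.7532
β_Farrow = 0.00788 / 0.01264 = 0.6234
β_Granby = 0.02841 / 0.01264 = 2.2476
β_P = Σ w_i β_i = 0.31×2.2896 + 0.23×0.7532 + 0.11×0.6234 + 0.35×2.2476 = 1.7382
MRP = 10.31% − 4.34% = 5.97%
E(R_P) = R_f + β_P × MRP = 4.34% + 1.7382 × 5.97% = 14.72%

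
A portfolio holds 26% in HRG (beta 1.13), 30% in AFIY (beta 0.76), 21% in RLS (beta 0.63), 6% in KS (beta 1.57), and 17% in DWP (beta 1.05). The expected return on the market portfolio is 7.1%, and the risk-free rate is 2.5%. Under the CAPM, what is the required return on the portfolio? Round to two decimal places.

β_P = Σ w_i β_i = 0.26×1.13 + 0.30×0.76 + 0.21×0.63 + 0.06×1.57 + 0.17×1.05 = 0.9268
MRP = 7.1% − 2.5% = 4.60%
E(R_P) = R_f + β_P × MRP = 2.5% + 0.9268 × 4.6% = 6.76%

6.76%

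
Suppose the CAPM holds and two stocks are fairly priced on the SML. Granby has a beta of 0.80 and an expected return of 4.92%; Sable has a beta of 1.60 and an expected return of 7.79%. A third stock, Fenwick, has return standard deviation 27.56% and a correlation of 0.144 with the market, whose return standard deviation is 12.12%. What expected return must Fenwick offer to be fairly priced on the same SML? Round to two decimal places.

3.22%

MRP = (7.79% − 4.92%) / (1.60 − 0.80) = 3.5875%
R_f = 4.92% − 0.80 × 3.5875% = 2.0500%
β_Fenwick = ρ·σ_i/σ_m = 0.144 × 27.56 / 12.12 = 0.3274
E(R_Fenwick) = R_f + β × MRP = 2.0500% + 0.3274 × 3.5875% = 3.22%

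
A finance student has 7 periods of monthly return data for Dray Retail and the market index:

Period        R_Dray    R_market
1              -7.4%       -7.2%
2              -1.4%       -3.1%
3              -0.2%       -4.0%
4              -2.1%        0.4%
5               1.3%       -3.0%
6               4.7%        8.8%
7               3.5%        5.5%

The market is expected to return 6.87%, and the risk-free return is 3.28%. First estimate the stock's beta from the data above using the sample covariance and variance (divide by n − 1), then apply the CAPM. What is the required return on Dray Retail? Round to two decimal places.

5.39%

Mean R_i = (-7.4 − 1.4 − 0.2 − 2.1 + 1.3 + 4.7 + 3.5) / 7 = -0.2286%
Mean R_m = (-7.2 − 3.1 − 4.0 + 0.4 − 3.0 + 8.8 + 5.5) / 7 = -0.3714%
Σ(R_i − R̄_i)(R_m − R̄_m) = 113.6957  ⇒  Cov = 113.6957 / 6 = 18.9493
Σ(R_m − R̄_m)² = 193.3343  ⇒  Var(R_m) = 193.3343 / 6 = 32.2224
β = Cov / Var(R_m) = 18.9493 / 32.2224 = 0.5881
MRP = 6.87% − 3.28% = 3.59%
E(R) = R_f + β × MRP = 3.28% + 0.5881 × 3.59% = 5.39%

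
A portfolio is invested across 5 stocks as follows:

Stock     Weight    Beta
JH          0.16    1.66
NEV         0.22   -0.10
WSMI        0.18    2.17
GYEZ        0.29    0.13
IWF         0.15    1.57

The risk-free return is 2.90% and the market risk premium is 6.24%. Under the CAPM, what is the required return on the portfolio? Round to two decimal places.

β_P = Σ w_i β_i = 0.16×1.66 + 0.22×-0.10 + 0.18×2.17 + 0.29×0.13 + 0.15×1.57 = 0.9074
E(R_P) = R_f + β_P × MRP = 2.90% + 0.9074 × 6.24% = 8.56%

8.56%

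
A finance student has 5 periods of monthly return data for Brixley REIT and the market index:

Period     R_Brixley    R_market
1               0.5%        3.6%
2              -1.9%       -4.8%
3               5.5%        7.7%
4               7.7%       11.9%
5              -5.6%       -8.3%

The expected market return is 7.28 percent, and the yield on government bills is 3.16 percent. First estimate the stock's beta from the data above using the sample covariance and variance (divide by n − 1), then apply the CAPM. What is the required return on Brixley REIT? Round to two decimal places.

Mean R_i = (0.5 − 1.9 + 5.5 + 7.7 − 5.6) / 5 = 1.2400%
Mean R_m = (3.6 − 4.8 + 7.7 + 11.9 − 8.3) / 5 = 2.0200%
Σ(R_i − R̄_i)(R_m − R̄_m) = 178.8560  ⇒  Cov = 178.8560 / 4 = 44.7140
Σ(R_m − R̄_m)² = 285.3880  ⇒  Var(R_m) = 285.3880 / 4 = 71.3470
β = Cov / Var(R_m) = 44.7140 / 71.3470 = 0.6267
MRP = 7.28% − 3.16% = 4.12%
E(R) = R_f + β × MRP = 3.16% + 0.6267 × 4.12% = 5.74%

5.74%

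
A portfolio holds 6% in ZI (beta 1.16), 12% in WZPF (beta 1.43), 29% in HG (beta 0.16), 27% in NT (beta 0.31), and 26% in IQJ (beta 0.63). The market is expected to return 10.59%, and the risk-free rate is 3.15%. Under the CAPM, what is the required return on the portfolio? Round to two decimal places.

β_P = Σ w_i β_i = 0.06×1.16 + 0.12×1.43 + 0.29×0.16 + 0.27×0.31 + 0.26×0.63 = 0.5351
MRP = 10.59% − 3.15% = 7.44%
E(R_P) = R_f + β_P × MRP = 3.15% + 0.5351 × 7.44% = 7.13%

7.13%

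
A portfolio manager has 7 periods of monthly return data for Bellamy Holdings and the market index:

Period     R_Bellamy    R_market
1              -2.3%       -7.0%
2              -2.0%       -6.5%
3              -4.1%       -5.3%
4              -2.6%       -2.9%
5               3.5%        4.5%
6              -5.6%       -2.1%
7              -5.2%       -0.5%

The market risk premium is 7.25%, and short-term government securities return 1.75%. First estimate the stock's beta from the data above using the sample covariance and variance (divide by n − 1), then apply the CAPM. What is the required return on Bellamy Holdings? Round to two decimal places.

Mean R_i = (-2.3 − 2.0 − 4.1 − 2.6 + 3.5 − 5.6 − 5.2) / 7 = -2.6143%
Mean R_m = (-7.0 − 6.5 − 5.3 − 2.9 + 4.5 − 2.1 − 0.5) / 7 = -2.8286%
Σ(R_i − R̄_i)(R_m − R̄_m) = 36.7171  ⇒  Cov = 36.7171 / 6 = 6.1195
Σ(R_m − R̄_m)² = 96.6543  ⇒  Var(R_m) = 96.6543 / 6 = 16.1091
β = Cov / Var(R_m) = 6.1195 / 16.1091 = 0.3799
E(R) = R_f + β × MRP = 1.75% + 0.3799 × 7.25% = 4.50%

4.50%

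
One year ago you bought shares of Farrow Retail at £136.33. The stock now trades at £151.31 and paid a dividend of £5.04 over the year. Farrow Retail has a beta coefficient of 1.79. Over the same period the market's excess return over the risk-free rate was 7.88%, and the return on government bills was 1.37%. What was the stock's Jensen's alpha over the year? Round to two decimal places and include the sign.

Realised HPR = (P1 + D1 − P0) / P0 = (151.31 + 5.04 − 136.33) / 136.33 = 20.02 / 136.33 = 14.6850%
CAPM required = R_f + β·MRP = 1.37% + 1.79 × 7.88% = 15.4752%
α = realised − required = 14.6850% − 15.4752% = -0.79%

-0.79%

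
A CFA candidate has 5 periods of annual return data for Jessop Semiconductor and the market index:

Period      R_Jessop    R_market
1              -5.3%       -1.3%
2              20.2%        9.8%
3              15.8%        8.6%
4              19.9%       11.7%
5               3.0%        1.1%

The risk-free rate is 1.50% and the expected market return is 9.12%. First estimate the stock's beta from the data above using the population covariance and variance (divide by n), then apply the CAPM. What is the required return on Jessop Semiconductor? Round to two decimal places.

Mean R_i = (-5.3 + 20.2 + 15.8 + 19.9 + 3.0) / 5 = 10.7200%
Mean R_m = (-1.3 + 9.8 + 8.6 + 11.7 + 1.1) / 5 = 5.9800%
Σ(R_i − R̄_i)(R_m − R̄_m) = 256.3320  ⇒  Cov = 256.3320 / 5 = 51.2664
Σ(R_m − R̄_m)² = 130.9880  ⇒  Var(R_m) = 130.9880 / 5 = 26.1976
β = Cov / Var(R_m) = 51.2664 / 26.1976 = 1.9569
MRP = 9.12% − 1.50% = 7.62%
E(R) = R_f + β × MRP = 1.50% + 1.9569 × 7.62% = 16.41%

16.41%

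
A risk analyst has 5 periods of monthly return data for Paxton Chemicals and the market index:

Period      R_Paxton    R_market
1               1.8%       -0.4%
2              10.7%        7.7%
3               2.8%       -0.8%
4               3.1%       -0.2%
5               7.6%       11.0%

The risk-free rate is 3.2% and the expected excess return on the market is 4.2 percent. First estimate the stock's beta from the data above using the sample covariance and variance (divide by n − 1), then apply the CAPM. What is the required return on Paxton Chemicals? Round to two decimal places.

Mean R_i = (1.8 + 10.7 + 2.8 + 3.1 + 7.6) / 5 = 5.2000%
Mean R_m = (-0.4 + 7.7 − 0.8 − 0.2 + 11.0) / 5 = 3.4600%
Σ(R_i − R̄_i)(R_m − R̄_m) = 72.4500  ⇒  Cov = 72.4500 / 4 = 18.1125
Σ(R_m − R̄_m)² = 121.2720  ⇒  Var(R_m) = 121.2720 / 4 = 30.3180
β = Cov / Var(R_m) = 18.1125 / 30.3180 = 0.5974
E(R) = R_f + β × MRP = 3.2% + 0.5974 × 4.2% = 5.71%

5.71%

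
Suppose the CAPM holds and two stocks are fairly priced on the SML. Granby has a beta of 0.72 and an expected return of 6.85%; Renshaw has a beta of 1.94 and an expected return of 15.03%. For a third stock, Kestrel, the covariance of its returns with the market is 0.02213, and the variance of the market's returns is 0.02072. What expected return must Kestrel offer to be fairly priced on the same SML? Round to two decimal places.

9.18%

MRP = (15.03% − 6.85%) / (1.94 − 0.72) = 6.7049%
R_f = 6.85% − 0.72 × 6.7049% = 2.0225%
β_Kestrel = Cov / Var(R_m) = 0.02213 / 0.02072 = 1.0681
E(R_Kestrel) = R_f + β × MRP = 2.0225% + 1.0681 × 6.7049% = 9.18%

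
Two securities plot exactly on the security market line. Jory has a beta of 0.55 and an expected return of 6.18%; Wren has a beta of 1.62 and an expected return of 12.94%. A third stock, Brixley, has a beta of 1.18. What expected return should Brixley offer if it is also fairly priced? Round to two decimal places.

MRP (SML slope) = (12.94% − 6.18%) / (1.62 − 0.55) = 6.76% / 1.07 = 6.3178%
R_f (intercept) = 6.18% − 0.55 × 6.3178% = 2.7052%
E(R_Brixley) = R_f + β × MRP = 2.7052% + 1.18 × 6.3178% = 10.16%

10.16%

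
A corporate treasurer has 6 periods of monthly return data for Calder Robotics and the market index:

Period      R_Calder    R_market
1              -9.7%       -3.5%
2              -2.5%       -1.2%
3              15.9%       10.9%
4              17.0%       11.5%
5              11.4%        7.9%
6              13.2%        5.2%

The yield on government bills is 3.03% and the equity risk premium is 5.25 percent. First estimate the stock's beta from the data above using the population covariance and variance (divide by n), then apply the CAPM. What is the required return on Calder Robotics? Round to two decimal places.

Mean R_i = (-9.7 − 2.5 + 15.9 + 17.0 + 11.4 + 13.2) / 6 = 7.5500%
Mean R_m = (-3.5 − 1.2 + 10.9 + 11.5 + 7.9 + 5.2) / 6 = 5.1333%
Σ(R_i − R̄_i)(R_m − R̄_m) = 331.9200  ⇒  Cov = 331.9200 / 6 = 55.3200
Σ(R_m − R̄_m)² = 196.0933  ⇒  Var(R_m) = 196.0933 / 6 = 32.6822
β = Cov / Var(R_m) = 55.3200 / 32.6822 = 1.6927
E(R) = R_f + β × MRP = 3.03% + 1.6927 × 5.25% = 11.92%

11.92%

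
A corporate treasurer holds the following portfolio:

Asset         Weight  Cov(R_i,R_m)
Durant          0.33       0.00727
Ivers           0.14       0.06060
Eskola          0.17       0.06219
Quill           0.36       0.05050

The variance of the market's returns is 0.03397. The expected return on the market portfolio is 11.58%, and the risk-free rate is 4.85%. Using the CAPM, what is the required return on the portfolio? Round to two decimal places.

12.70%

β_Durant = 0.00727 / 0.03397 = 0.2140
β_Ivers = 0.06060 / 0.03397 = 1.7839
β_Eskola = 0.06219 / 0.03397 = 1.8307
β_Quill = 0.05050 / 0.03397 = 1.4866
β_P = Σ w_i β_i = 0.33×0.2140 + 0.14×1.7839 + 0.17×1.8307 + 0.36×1.4866 = 1.1668
MRP = 11.58% − 4.85% = 6.73%
E(R_P) = R_f + β_P × MRP = 4.85% + 1.1668 × 6.73% = 12.70%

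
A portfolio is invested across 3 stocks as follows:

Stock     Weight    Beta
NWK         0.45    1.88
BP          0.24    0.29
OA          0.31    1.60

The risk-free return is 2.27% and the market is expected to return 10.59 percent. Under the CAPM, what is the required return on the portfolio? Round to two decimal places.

β_P = Σ w_i β_i = 0.45×1.88 + 0.24×0.29 + 0.31×1.60 = 1.4116
MRP = 10.59% − 2.27% = 8.32%
E(R_P) = R_f + β_P × MRP = 2.27% + 1.4116 × 8.32% = 14.01%

14.01%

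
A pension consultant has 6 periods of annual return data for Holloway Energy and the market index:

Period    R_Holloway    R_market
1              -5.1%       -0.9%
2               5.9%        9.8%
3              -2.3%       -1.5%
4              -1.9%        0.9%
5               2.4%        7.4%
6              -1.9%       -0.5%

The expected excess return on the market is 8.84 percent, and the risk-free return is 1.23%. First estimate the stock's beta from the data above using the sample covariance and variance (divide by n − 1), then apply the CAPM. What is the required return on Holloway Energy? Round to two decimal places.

8.08%

Mean R_i = (-5.1 + 5.9 − 2.3 − 1.9 + 2.4 − 1.9) / 6 = -0.4833%
Mean R_m = (-0.9 + 9.8 − 1.5 + 0.9 + 7.4 − 0.5) / 6 = 2.5333%
Σ(R_i − R̄_i)(R_m − R̄_m) = 90.2067  ⇒  Cov = 90.2067 / 5 = 18.0413
Σ(R_m − R̄_m)² = 116.4133  ⇒  Var(R_m) = 116.4133 / 5 = 23.2827
β = Cov / Var(R_m) = 18.0413 / 23.2827 = 0.7749
E(R) = R_f + β × MRP = 1.23% + 0.7749 × 8.84% = 8.08%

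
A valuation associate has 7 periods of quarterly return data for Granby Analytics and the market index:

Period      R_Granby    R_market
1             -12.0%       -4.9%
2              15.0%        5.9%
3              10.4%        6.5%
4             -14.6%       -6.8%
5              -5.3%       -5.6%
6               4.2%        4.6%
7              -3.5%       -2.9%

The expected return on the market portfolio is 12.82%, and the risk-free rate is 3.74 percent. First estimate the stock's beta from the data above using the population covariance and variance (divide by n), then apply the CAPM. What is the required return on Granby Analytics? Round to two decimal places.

Mean R_i = (-12.0 + 15.0 + 10.4 − 14.6 − 5.3 + 4.2 − 3.5) / 7 = -0.8286%
Mean R_m = (-4.9 + 5.9 + 6.5 − 6.8 − 5.6 + 4.6 − 2.9) / 7 = -0.4571%
Σ(R_i − R̄_i)(R_m − R̄_m) = 370.6786  ⇒  Cov = 370.6786 / 7 = 52.9541
Σ(R_m − R̄_m)² = 206.7771  ⇒  Var(R_m) = 206.7771 / 7 = 29.5396
β = Cov / Var(R_m) = 52.9541 / 29.5396 = 1.7926
MRP = 12.82% − 3.74% = 9.08%
E(R) = R_f + β × MRP = 3.74% + 1.7926 × 9.08% = 20.02%

20.02%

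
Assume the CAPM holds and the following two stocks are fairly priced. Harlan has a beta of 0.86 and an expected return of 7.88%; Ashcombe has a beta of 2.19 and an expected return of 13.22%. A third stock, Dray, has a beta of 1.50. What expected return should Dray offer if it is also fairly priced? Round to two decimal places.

10.45%

MRP (SML slope) = (13.22% − 7.88%) / (2.19 − 0.86) = 5.34% / 1.33 = 4.0150%
R_f (intercept) = 7.88% − 0.86 × 4.0150% = 4.4271%
E(R_Dray) = R_f + β × MRP = 4.4271% + 1.50 × 4.0150% = 10.45%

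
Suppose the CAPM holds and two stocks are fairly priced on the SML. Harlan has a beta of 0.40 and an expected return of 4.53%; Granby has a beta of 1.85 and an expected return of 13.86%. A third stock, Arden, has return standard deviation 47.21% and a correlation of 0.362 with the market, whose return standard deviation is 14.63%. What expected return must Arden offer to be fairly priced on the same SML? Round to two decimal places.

9.47%

MRP = (13.86% − 4.53%) / (1.85 − 0.40) = 6.4345%
R_f = 4.53% − 0.40 × 6.4345% = 1.9562%
β_Arden = ρ·σ_i/σ_m = 0.362 × 47.21 / 14.63 = 1.1681
E(R_Arden) = R_f + β × MRP = 1.9562% + 1.1681 × 6.4345% = 9.47%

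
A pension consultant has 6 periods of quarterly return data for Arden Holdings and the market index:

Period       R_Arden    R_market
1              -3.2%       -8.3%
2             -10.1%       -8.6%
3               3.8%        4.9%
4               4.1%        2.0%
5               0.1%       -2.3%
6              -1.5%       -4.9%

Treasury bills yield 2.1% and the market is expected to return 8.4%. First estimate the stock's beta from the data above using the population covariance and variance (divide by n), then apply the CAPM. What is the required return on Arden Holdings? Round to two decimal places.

7.44%

Mean R_i = (-3.2 − 10.1 + 3.8 + 4.1 + 0.1 − 1.5) / 6 = -1.1333%
Mean R_m = (-8.3 − 8.6 + 4.9 + 2.0 − 2.3 − 4.9) / 6 = -2.8667%
Σ(R_i − R̄_i)(R_m − R̄_m) = 127.8667  ⇒  Cov = 127.8667 / 6 = 21.3111
Σ(R_m − R̄_m)² = 150.8533  ⇒  Var(R_m) = 150.8533 / 6 = 25.1422
β = Cov / Var(R_m) = 21.3111 / 25.1422 = 0.8476
MRP = 8.4% − 2.1% = 6.30%
E(R) = R_f + β × MRP = 2.1% + 0.8476 × 6.3% = 7.44%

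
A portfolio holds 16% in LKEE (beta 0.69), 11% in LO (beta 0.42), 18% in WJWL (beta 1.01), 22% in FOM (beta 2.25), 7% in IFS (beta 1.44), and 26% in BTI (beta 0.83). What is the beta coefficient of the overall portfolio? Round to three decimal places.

1.150

β_P = Σ w_i β_i = 0.16×0.69 + 0.11×0.42 + 0.18×1.01 + 0.22×2.25 + 0.07×1.44 + 0.26×0.83 = 1.1500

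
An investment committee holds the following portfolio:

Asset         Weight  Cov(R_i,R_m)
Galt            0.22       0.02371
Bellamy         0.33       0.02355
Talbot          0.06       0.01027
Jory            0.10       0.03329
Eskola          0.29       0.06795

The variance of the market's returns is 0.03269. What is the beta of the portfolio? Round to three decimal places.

β_Galt = 0.02371 / 0.03269 = 0.7253
β_Bellamy = 0.02355 / 0.03269 = 0.7204
β_Talbot = 0.01027 / 0.03269 = 0.3142
β_Jory = 0.03329 / 0.03269 = 1.0184
β_Eskola = 0.06795 / 0.03269 = 2.0786
β_P = Σ w_i β_i = 0.22×0.7253 + 0.33×0.7204 + 0.06×0.3142 + 0.10×1.0184 + 0.29×2.0786 = 1.1208

1.121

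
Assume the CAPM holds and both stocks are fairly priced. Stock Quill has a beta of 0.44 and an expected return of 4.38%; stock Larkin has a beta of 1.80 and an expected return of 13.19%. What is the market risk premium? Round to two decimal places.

Both satisfy E(R) = R_f + β·MRP, so the slope of the SML is
MRP = (13.19% − 4.38%) / (1.80 − 0.44) = 8.81% / 1.36 = 6.4779%

6.48%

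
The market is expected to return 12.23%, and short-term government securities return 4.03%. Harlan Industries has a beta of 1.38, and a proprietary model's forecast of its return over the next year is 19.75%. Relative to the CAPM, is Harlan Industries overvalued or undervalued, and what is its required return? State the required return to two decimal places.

MRP = 12.23% − 4.03% = 8.20%
Required return = R_f + β·MRP = 4.03% + 1.38 × 8.20% = 15.35%
Forecast 19.75% > required 15.35% → the stock plots above the SML → undervalued.

Undervalued; required return 15.35%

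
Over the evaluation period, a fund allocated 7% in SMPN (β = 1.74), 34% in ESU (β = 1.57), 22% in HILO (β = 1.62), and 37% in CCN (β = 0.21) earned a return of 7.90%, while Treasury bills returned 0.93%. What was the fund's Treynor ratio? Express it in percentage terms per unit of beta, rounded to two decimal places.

β_P = 0.07×1.74 + 0.34×1.57 + 0.22×1.62 + 0.37×0.21 = 1.0897
Treynor = (R_P − R_f) / β_P = (7.90% − 0.93%) / 1.0897 = 6.97% / 1.0897 = 6.40%

6.40%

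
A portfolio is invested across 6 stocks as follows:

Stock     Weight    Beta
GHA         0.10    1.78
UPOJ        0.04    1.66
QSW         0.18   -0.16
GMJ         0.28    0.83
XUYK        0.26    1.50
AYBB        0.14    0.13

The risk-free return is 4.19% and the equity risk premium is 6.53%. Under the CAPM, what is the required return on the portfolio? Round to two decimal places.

β_P = Σ w_i β_i = 0.10×1.78 + 0.04×1.66 + 0.18×-0.16 + 0.28×0.83 + 0.26×1.50 + 0.14×0.13 = 0.8562
E(R_P) = R_f + β_P × MRP = 4.19% + 0.8562 × 6.53% = 9.78%

9.78%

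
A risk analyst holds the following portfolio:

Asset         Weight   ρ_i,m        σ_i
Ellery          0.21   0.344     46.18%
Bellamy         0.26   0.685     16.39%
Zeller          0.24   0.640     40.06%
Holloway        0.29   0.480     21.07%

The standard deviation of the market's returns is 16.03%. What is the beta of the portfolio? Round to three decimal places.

β_Ellery = 0.344 × 46.18% / 16.03% = 0.9910
β_Bellamy = 0.685 × 16.39% / 16.03% = 0.7004
β_Zeller = 0.640 × 40.06% / 16.03% = 1.5994
β_Holloway = 0.480 × 21.07% / 16.03% = 0.6309
β_P = Σ w_i β_i = 0.21×0.9910 + 0.26×0.7004 + 0.24×1.5994 + 0.29×0.6309 = 0.9570

0.957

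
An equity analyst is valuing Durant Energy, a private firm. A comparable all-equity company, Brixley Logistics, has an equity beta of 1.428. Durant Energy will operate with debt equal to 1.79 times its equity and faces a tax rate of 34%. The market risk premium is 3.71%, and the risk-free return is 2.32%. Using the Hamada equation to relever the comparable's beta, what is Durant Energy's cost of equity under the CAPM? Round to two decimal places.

β_L = β_U × [1 + (1 − t)(D/E)] = 1.428 × [1 + (1 − 0.34) × 1.79]
    = 1.428 × [1 + 0.66 × 1.79] = 1.428 × 2.1814 = 3.1150
E(R) = R_f + β_L × MRP = 2.32% + 3.1150 × 3.71% = 13.88%

13.88%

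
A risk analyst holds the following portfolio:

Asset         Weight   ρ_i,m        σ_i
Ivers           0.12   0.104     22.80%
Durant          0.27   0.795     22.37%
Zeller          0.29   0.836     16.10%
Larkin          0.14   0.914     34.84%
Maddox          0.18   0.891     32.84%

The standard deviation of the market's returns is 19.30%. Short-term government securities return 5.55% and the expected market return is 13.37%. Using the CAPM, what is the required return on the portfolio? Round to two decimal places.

β_Ivers = 0.104 × 22.80% / 19.30% = 0.1229
β_Durant = 0.795 × 22.37% / 19.30% = 0.9215
β_Zeller = 0.836 × 16.10% / 19.30% = 0.6974
β_Larkin = 0.914 × 34.84% / 19.30% = 1.6499
β_Maddox = 0.891 × 32.84% / 19.30% = 1.5161
β_P = Σ w_i β_i = 0.12×0.1229 + 0.27×0.9215 + 0.29×0.6974 + 0.14×1.6499 + 0.18×1.5161 = 0.9697
MRP = 13.37% − 5.55% = 7.82%
E(R_P) = R_f + β_P × MRP = 5.55% + 0.9697 × 7.82% = 13.13%

13.13%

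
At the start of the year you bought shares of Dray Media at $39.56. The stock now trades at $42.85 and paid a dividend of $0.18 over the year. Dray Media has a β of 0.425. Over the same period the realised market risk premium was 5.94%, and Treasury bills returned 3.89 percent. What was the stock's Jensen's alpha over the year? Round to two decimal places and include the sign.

Realised HPR = (P1 + D1 − P0) / P0 = (42.85 + 0.18 − 39.56) / 39.56 = 3.47 / 39.56 = 8.7715%
CAPM required = R_f + β·MRP = 3.89% + 0.425 × 5.94% = 6.41450%
α = realised − required = 8.7715% − 6.41450% = +2.36%

+2.36%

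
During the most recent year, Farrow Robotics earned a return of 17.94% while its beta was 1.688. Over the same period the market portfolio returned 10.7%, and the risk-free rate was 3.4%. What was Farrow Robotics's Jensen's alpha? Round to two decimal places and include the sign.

Market excess return = 10.7% − 3.4% = 7.30%
CAPM benchmark = R_f + β(R_m − R_f) = 3.4% + 1.688 × 7.3% = 15.7224%
α = actual − benchmark = 17.94% − 15.7224% = +2.22%

+2.22%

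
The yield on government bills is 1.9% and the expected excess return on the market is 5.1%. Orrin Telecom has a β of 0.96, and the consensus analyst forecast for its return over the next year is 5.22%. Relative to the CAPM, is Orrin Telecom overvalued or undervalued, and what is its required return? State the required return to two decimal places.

Overvalued; required return 6.80%

Required return = R_f + β·MRP = 1.9% + 0.96 × 5.1% = 6.80%
Forecast 5.22% < required 6.80% → the stock plots below the SML → overvalued.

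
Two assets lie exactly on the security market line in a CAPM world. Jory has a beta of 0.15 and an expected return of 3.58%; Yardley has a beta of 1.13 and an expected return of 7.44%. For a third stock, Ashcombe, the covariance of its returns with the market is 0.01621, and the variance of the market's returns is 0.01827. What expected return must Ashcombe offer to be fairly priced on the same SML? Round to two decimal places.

MRP = (7.44% − 3.58%) / (1.13 − 0.15) = 3.9388%
R_f = 3.58% − 0.15 × 3.9388% = 2.9892%
β_Ashcombe = Cov / Var(R_m) = 0.01621 / 0.01827 = 0.8872
E(R_Ashcombe) = R_f + β × MRP = 2.9892% + 0.8872 × 3.9388% = 6.48%

6.48%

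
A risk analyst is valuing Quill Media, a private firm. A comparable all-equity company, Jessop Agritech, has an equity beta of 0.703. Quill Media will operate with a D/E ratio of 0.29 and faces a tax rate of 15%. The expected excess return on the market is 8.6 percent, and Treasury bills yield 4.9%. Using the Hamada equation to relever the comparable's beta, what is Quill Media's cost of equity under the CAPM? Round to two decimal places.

β_L = β_U × [1 + (1 − t)(D/E)] = 0.703 × [1 + (1 − 0.15) × 0.29]
    = 0.703 × [1 + 0.85 × 0.29] = 0.703 × 1.2465 = 0.8763
E(R) = R_f + β_L × MRP = 4.9% + 0.8763 × 8.6% = 12.44%

12.44%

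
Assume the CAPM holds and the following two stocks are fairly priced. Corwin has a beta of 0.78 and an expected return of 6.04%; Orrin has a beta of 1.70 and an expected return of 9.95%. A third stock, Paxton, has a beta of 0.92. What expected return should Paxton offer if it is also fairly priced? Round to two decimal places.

6.64%

MRP (SML slope) = (9.95% − 6.04%) / (1.70 − 0.78) = 3.91% / 0.92 = 4.2500%
R_f (intercept) = 6.04% − 0.78 × 4.2500% = 2.7250%
E(R_Paxton) = R_f + β × MRP = 2.7250% + 0.92 × 4.2500% = 6.64%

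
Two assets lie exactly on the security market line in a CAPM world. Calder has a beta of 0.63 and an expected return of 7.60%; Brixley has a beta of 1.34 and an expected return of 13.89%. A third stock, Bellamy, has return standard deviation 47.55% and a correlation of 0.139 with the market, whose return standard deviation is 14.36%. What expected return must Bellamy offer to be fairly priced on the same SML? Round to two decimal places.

6.10%

MRP = (13.89% − 7.60%) / (1.34 − 0.63) = 8.8592%
R_f = 7.60% − 0.63 × 8.8592% = 2.0187%
β_Bellamy = ρ·σ_i/σ_m = 0.139 × 47.55 / 14.36 = 0.4603
E(R_Bellamy) = R_f + β × MRP = 2.0187% + 0.4603 × 8.8592% = 6.10%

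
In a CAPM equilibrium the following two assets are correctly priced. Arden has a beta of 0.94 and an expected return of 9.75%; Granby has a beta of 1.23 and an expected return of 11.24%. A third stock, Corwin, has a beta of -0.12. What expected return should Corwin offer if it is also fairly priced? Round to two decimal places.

MRP (SML slope) = (11.24% − 9.75%) / (1.23 − 0.94) = 1.49% / 0.29 = 5.1379%
R_f (intercept) = 9.75% − 0.94 × 5.1379% = 4.9204%
E(R_Corwin) = R_f + β × MRP = 4.9204% + -0.12 × 5.1379% = 4.30%

4.30%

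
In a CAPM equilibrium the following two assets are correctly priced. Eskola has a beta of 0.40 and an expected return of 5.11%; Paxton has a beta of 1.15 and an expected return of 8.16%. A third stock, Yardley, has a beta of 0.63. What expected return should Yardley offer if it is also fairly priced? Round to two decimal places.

6.05%

MRP (SML slope) = (8.16% − 5.11%) / (1.15 − 0.40) = 3.05% / 0.75 = 4.0667%
R_f (intercept) = 5.11% − 0.40 × 4.0667% = 3.4833%
E(R_Yardley) = R_f + β × MRP = 3.4833% + 0.63 × 4.0667% = 6.05%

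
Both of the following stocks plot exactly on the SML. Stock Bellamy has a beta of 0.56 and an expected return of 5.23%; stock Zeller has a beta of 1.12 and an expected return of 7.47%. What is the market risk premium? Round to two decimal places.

4.00%

Both satisfy E(R) = R_f + β·MRP, so the slope of the SML is
MRP = (7.47% − 5.23%) / (1.12 − 0.56) = 2.24% / 0.56 = 4.0000%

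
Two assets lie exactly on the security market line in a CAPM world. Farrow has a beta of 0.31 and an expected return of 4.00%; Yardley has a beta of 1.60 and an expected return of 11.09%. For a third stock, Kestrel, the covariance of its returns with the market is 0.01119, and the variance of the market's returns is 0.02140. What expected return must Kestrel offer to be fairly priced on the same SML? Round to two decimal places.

5.17%

MRP = (11.09% − 4.00%) / (1.60 − 0.31) = 5.4961%
R_f = 4.00% − 0.31 × 5.4961% = 2.2962%
β_Kestrel = Cov / Var(R_m) = 0.01119 / 0.02140 = 0.5229
E(R_Kestrel) = R_f + β × MRP = 2.2962% + 0.5229 × 5.4961% = 5.17%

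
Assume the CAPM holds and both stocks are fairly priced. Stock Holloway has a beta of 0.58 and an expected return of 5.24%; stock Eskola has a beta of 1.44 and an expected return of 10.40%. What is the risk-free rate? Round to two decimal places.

1.76%

Both satisfy E(R) = R_f + β·MRP, so the slope of the SML is
MRP = (10.40% − 5.24%) / (1.44 − 0.58) = 5.16% / 0.86 = 6.0000%
R_f = E(R_Holloway) − β_Holloway·MRP = 5.24% − 0.58 × 6.0000% = 1.7600%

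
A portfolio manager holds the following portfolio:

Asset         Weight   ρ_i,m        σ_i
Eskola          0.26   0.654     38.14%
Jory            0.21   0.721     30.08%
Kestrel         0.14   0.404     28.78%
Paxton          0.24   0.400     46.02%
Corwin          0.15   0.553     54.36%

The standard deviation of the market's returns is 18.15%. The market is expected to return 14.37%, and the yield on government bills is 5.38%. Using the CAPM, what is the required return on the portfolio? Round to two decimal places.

16.08%

β_Eskola = 0.654 × 38.14% / 18.15% = 1.3743
β_Jory = 0.721 × 30.08% / 18.15% = 1.1949
β_Kestrel = 0.404 × 28.78% / 18.15% = 0.6406
β_Paxton = 0.400 × 46.02% / 18.15% = 1.0142
β_Corwin = 0.553 × 54.36% / 18.15% = 1.6563
β_P = Σ w_i β_i = 0.26×1.3743 + 0.21×1.1949 + 0.14×0.6406 + 0.24×1.0142 + 0.15×1.6563 = 1.1898
MRP = 14.37% − 5.38% = 8.99%
E(R_P) = R_f + β_P × MRP = 5.38% + 1.1898 × 8.99% = 16.08%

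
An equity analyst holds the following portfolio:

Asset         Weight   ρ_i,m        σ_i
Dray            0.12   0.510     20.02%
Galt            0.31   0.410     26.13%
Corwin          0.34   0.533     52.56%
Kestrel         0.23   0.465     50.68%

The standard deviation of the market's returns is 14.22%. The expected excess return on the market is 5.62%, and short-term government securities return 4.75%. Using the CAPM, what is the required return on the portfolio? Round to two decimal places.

12.45%

β_Dray = 0.510 × 20.02% / 14.22% = 0.7180
β_Galt = 0.410 × 26.13% / 14.22% = 0.7534
β_Corwin = 0.533 × 52.56% / 14.22% = 1.9701
β_Kestrel = 0.465 × 50.68% / 14.22% = 1.6573
β_P = Σ w_i β_i = 0.12×0.7180 + 0.31×0.7534 + 0.34×1.9701 + 0.23×1.6573 = 1.3707
E(R_P) = R_f + β_P × MRP = 4.75% + 1.3707 × 5.62% = 12.45%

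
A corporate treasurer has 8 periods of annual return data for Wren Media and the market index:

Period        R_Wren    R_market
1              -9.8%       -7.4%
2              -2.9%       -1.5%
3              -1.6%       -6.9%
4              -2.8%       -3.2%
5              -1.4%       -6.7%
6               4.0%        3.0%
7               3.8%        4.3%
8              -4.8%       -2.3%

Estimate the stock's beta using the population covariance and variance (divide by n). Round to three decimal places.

Mean R_i = (-9.8 − 2.9 − 1.6 − 2.8 − 1.4 + 4.0 + 3.8 − 4.8) / 8 = -1.9375%
Mean R_m = (-7.4 − 1.5 − 6.9 − 3.2 − 6.7 + 3.0 + 4.3 − 2.3) / 8 = -2.5875%
Σ(R_i − R̄_i)(R_m − R̄_m) = 105.5238  ⇒  Cov = 105.5238 / 8 = 13.1905
Σ(R_m − R̄_m)² = 138.9688  ⇒  Var(R_m) = 138.9688 / 8 = 17.3711
β = Cov / Var(R_m) = 13.1905 / 17.3711 = 0.7593

0.759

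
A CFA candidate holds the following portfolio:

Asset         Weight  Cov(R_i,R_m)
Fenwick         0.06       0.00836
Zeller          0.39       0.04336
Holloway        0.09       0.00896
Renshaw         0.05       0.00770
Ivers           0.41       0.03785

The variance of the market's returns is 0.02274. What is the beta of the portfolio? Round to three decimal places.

1.501

β_Fenwick = 0.00836 / 0.02274 = 0.3676
β_Zeller = 0.04336 / 0.02274 = 1.9068
β_Holloway = 0.00896 / 0.02274 = 0.3940
β_Renshaw = 0.00770 / 0.02274 = 0.3386
β_Ivers = 0.03785 / 0.02274 = 1.6645
β_P = Σ w_i β_i = 0.06×0.3676 + 0.39×1.9068 + 0.09×0.3940 + 0.05×0.3386 + 0.41×1.6645 = 1.5005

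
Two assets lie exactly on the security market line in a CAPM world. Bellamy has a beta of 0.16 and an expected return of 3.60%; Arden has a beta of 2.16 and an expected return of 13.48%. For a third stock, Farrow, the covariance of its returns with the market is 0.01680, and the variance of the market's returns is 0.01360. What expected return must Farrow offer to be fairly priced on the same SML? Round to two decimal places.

8.91%

MRP = (13.48% − 3.60%) / (2.16 − 0.16) = 4.9400%
R_f = 3.60% − 0.16 × 4.9400% = 2.8096%
β_Farrow = Cov / Var(R_m) = 0.01680 / 0.01360 = 1.2353
E(R_Farrow) = R_f + β × MRP = 2.8096% + 1.2353 × 4.9400% = 8.91%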